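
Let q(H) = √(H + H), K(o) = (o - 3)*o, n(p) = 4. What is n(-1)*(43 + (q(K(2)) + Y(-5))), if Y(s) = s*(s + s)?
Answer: 372 + 8*I ≈ 372.0 + 8.0*I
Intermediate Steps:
Y(s) = 2*s² (Y(s) = s*(2*s) = 2*s²)
K(o) = o*(-3 + o) (K(o) = (-3 + o)*o = o*(-3 + o))
q(H) = √2*√H (q(H) = √(2*H) = √2*√H)
n(-1)*(43 + (q(K(2)) + Y(-5))) = 4*(43 + (√2*√(2*(-3 + 2)) + 2*(-5)²)) = 4*(43 + (√2*√(2*(-1)) + 2*25)) = 4*(43 + (√2*√(-2) + 50)) = 4*(43 + (√2*(I*√2) + 50)) = 4*(43 + (2*I + 50)) = 4*(43 + (50 + 2*I)) = 4*(93 + 2*I) = 372 + 8*I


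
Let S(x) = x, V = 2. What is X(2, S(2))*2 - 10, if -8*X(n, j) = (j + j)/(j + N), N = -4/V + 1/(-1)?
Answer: -9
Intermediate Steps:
N = -3 (N = -4/2 + 1/(-1) = -4*½ + 1*(-1) = -2 - 1 = -3)
X(n, j) = -j/(4*(-3 + j)) (X(n, j) = -(j + j)/(8*(j - 3)) = -2*j/(8*(-3 + j)) = -j/(4*(-3 + j)))
X(2, S(2))*2 - 10 = -1*2/(-12 + 4*2)*2 - 10 = -1*2/(-12 + 8)*2 - 10 = -1*2/(-4)*2 - 10 = -1*2*(-¼)*2 - 10 = (½)*2 - 10 = 1 - 10 = -9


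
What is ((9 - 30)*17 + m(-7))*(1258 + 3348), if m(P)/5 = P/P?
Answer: -1621312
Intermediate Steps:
m(P) = 5 (m(P) = 5*(P/P) = 5*1 = 5)
((9 - 30)*17 + m(-7))*(1258 + 3348) = ((9 - 30)*17 + 5)*(1258 + 3348) = (-21*17 + 5)*4606 = (-357 + 5)*4606 = -352*4606 = -1621312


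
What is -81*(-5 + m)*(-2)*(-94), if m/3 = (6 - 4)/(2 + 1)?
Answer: 45684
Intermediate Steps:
m = 2 (m = 3*((6 - 4)/(2 + 1)) = 3*(2/3) = 3*(2*(⅓)) = 3*(⅔) = 2)
-81*(-5 + m)*(-2)*(-94) = -81*(-5 + 2)*(-2)*(-94) = -(-243)*(-2)*(-94) = -81*6*(-94) = -486*(-94) = 45684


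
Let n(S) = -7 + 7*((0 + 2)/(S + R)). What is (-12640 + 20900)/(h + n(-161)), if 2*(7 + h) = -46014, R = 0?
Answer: -37996/105897 ≈ -0.35880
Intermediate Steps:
n(S) = -7 + 14/S (n(S) = -7 + 7*((0 + 2)/(S + 0)) = -7 + 7*(2/S) = -7 + 14/S)
h = -23014 (h = -7 + (½)*(-46014) = -7 - 23007 = -23014)
(-12640 + 20900)/(h + n(-161)) = (-12640 + 20900)/(-23014 + (-7 + 14/(-161))) = 8260/(-23014 + (-7 + 14*(-1/161))) = 8260/(-23014 + (-7 - 2/23)) = 8260/(-23014 - 163/23) = 8260/(-529485/23) = 8260*(-23/529485) = -37996/105897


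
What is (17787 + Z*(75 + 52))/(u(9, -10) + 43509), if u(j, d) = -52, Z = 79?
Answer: 27820/43457 ≈ 0.64017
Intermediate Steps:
(17787 + Z*(75 + 52))/(u(9, -10) + 43509) = (17787 + 79*(75 + 52))/(-52 + 43509) = (17787 + 79*127)/43457 = (17787 + 10033)*(1/43457) = 27820*(1/43457) = 27820/43457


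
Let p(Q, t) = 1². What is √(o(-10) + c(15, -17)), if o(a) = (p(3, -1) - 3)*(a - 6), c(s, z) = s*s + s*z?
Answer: √2 ≈ 1.4142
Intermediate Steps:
c(s, z) = s² + s*z
p(Q, t) = 1
o(a) = 12 - 2*a (o(a) = (1 - 3)*(a - 6) = -2*(-6 + a) = 12 - 2*a)
√(o(-10) + c(15, -17)) = √((12 - 2*(-10)) + 15*(15 - 17)) = √((12 + 20) + 15*(-2)) = √(32 - 30) = √2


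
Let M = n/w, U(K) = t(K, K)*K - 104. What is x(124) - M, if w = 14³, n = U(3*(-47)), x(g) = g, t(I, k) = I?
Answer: 320479/2744 ≈ 116.79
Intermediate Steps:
U(K) = -104 + K² (U(K) = K*K - 104 = K² - 104 = -104 + K²)
n = 19777 (n = -104 + (3*(-47))² = -104 + (-141)² = -104 + 19881 = 19777)
w = 2744
M = 19777/2744 ≈ 7.2074
x(124) - M = 124 - 1*19777/2744 = 124 - 19777/2744 = 320479/2744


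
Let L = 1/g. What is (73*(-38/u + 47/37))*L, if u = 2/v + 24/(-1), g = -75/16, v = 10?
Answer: -14743664/330225 ≈ -44.647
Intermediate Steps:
g = -75/16 (g = -75*1/16 = -75/16 ≈ -4.6875)
u = -119/5 (u = 2/10 + 24/(-1) = 2*(1/10) + 24*(-1) = 1/5 - 24 = -119/5 ≈ -23.800)
L = -16/75 (L = 1/(-75/16) = -16/75 ≈ -0.21333)
(73*(-38/u + 47/37))*L = (73*(-38/(-119/5) + 47/37))*(-16/75) = (73*(-38*(-5/119) + 47*(1/37)))*(-16/75) = (73*(190/119 + 47/37))*(-16/75) = (73*(12623/4403))*(-16/75) = (921479/4403)*(-16/75) = -14743664/330225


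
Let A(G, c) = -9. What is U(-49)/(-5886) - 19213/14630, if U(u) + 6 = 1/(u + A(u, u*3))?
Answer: -3276990887/2497253220 ≈ -1.3122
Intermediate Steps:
U(u) = -6 + 1/(-9 + u) (U(u) = -6 + 1/(u - 9) = -6 + 1/(-9 + u))
U(-49)/(-5886) - 19213/14630 = ((55 - 6*(-49))/(-9 - 49))/(-5886) - 19213/14630 = ((55 + 294)/(-58))*(-1/5886) - 19213*1/14630 = -1/58*349*(-1/5886) - 19213/14630 = -349/58*(-1/5886) - 19213/14630 = 349/341388 - 19213/14630 = -3276990887/2497253220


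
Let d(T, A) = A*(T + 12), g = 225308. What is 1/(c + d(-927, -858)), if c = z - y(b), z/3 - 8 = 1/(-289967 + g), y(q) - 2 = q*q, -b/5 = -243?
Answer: -21553/14895989550 ≈ -1.4469e-6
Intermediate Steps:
b = 1215 (b = -5*(-243) = 1215)
d(T, A) = A*(12 + T)
y(q) = 2 + q² (y(q) = 2 + q*q = 2 + q²)
z = 517271/21553 (z = 24 + 3/(-289967 + 225308) = 24 + 3/(-64659) = 24 + 3*(-1/64659) = 24 - 1/21553 = 517271/21553 ≈ 24.000)
c = -31816603260/21553 (c = 517271/21553 - (2 + 1215²) = 517271/21553 - (2 + 1476225) = 517271/21553 - 1*1476227 = 517271/21553 - 1476227 = -31816603260/21553 ≈ -1.4762e+6)
1/(c + d(-927, -858)) = 1/(-31816603260/21553 - 858*(12 - 927)) = 1/(-31816603260/21553 - 858*(-915)) = 1/(-31816603260/21553 + 785070) = 1/(-14895989550/21553) = -21553/14895989550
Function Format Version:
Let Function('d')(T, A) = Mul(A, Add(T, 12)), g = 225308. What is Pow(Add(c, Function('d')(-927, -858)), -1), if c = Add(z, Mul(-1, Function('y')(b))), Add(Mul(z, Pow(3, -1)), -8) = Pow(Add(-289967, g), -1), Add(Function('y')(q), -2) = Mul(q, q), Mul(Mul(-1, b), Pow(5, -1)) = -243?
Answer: Rational(-21553, 14895989550) ≈ -1.4469e-6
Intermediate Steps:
b = 1215 (b = Mul(-5, -243) = 1215)
Function('d')(T, A) = Mul(A, Add(12, T))
Function('y')(q) = Add(2, Pow(q, 2)) (Function('y')(q) = Add(2, Mul(q, q)) = Add(2, Pow(q, 2)))
z = Rational(517271, 21553) (z = Add(24, Mul(3, Pow(Add(-289967, 225308), -1))) = Add(24, Mul(3, Pow(-64659, -1))) = Add(24, Mul(3, Rational(-1, 64659))) = Add(24, Rational(-1, 21553)) = Rational(517271, 21553) ≈ 24.000)
c = Rational(-31816603260, 21553) (c = Add(Rational(517271, 21553), Mul(-1, Add(2, Pow(1215, 2)))) = Add(Rational(517271, 21553), Mul(-1, Add(2, 1476225))) = Add(Rational(517271, 21553), Mul(-1, 1476227)) = Add(Rational(517271, 21553), -1476227) = Rational(-31816603260, 21553) ≈ -1.4762e+6)
Pow(Add(c, Function('d')(-927, -858)), -1) = Pow(Add(Rational(-31816603260, 21553), Mul(-858, Add(12, -927))), -1) = Pow(Add(Rational(-31816603260, 21553), Mul(-858, -915)), -1) = Pow(Add(Rational(-31816603260, 21553), 785070), -1) = Pow(Rational(-14895989550, 21553), -1) = Rational(-21553, 14895989550)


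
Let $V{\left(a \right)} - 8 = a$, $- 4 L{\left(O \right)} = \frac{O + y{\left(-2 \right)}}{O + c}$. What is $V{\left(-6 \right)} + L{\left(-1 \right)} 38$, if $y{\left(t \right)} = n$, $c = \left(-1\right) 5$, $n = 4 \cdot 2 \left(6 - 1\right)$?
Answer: $\frac{255}{4} \approx 63.75$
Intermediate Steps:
$n = 40$ ($n = 8 \cdot 5 = 40$)
$c = -5$
$y{\left(t \right)} = 40$
$L{\left(O \right)} = - \frac{40 + O}{4 \left(-5 + O\right)}$ ($L{\left(O \right)} = - \frac{\left(O + 40\right) \frac{1}{O - 5}}{4} = - \frac{\left(40 + O\right) \frac{1}{-5 + O}}{4} = - \frac{\frac{1}{-5 + O} \left(40 + O\right)}{4} = - \frac{40 + O}{4 \left(-5 + O\right)}$)
$V{\left(a \right)} = 8 + a$
$V{\left(-6 \right)} + L{\left(-1 \right)} 38 = \left(8 - 6\right) + \frac{-40 - -1}{4 \left(-5 - 1\right)} 38 = 2 + \frac{-40 + 1}{4 \left(-6\right)} 38 = 2 + \frac{1}{4} \left(- \frac{1}{6}\right) \left(-39\right) 38 = 2 + \frac{13}{8} \cdot 38 = 2 + \frac{247}{4} = \frac{255}{4}$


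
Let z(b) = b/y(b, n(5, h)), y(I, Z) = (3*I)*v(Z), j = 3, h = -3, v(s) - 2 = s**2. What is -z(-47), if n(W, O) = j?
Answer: -1/33 ≈ -0.030303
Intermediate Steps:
v(s) = 2 + s**2
n(W, O) = 3
y(I, Z) = 3*I*(2 + Z**2) (y(I, Z) = (3*I)*(2 + Z**2) = 3*I*(2 + Z**2))
z(b) = 1/33 (z(b) = b/((3*b*(2 + 3**2))) = b/((3*b*(2 + 9))) = b/((3*b*11)) = b/((33*b)) = b*(1/(33*b)) = 1/33)
-z(-47) = -1*1/33 = -1/33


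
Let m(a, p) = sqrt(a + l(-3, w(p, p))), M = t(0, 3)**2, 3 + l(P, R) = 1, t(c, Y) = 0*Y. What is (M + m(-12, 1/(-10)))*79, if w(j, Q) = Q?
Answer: 79*I*sqrt(14) ≈ 295.59*I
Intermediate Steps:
t(c, Y) = 0
l(P, R) = -2 (l(P, R) = -3 + 1 = -2)
M = 0 (M = 0**2 = 0)
m(a, p) = sqrt(-2 + a) (m(a, p) = sqrt(a - 2) = sqrt(-2 + a))
(M + m(-12, 1/(-10)))*79 = (0 + sqrt(-2 - 12))*79 = (0 + sqrt(-14))*79 = (0 + I*sqrt(14))*79 = (I*sqrt(14))*79 = 79*I*sqrt(14)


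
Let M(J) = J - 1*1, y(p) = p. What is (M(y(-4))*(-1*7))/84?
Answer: 5/12 ≈ 0.41667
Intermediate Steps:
M(J) = -1 + J (M(J) = J - 1 = -1 + J)
(M(y(-4))*(-1*7))/84 = ((-1 - 4)*(-1*7))/84 = -5*(-7)*(1/84) = 35*(1/84) = 5/12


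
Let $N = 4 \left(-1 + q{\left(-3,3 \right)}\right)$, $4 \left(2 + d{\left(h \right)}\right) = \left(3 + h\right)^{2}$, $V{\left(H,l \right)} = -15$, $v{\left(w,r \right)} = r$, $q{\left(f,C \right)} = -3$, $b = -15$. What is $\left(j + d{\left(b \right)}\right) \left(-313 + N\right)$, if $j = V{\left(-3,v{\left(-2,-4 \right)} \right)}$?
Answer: $-6251$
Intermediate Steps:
$d{\left(h \right)} = -2 + \frac{\left(3 + h\right)^{2}}{4}$
$j = -15$
$N = -16$ ($N = 4 \left(-1 - 3\right) = 4 \left(-4\right) = -16$)
$\left(j + d{\left(b \right)}\right) \left(-313 + N\right) = \left(-15 - \left(2 - \frac{\left(3 - 15\right)^{2}}{4}\right)\right) \left(-313 - 16\right) = \left(-15 - \left(2 - \frac{\left(-12\right)^{2}}{4}\right)\right) \left(-329\right) = \left(-15 + \left(-2 + \frac{1}{4} \cdot 144\right)\right) \left(-329\right) = \left(-15 + \left(-2 + 36\right)\right) \left(-329\right) = \left(-15 + 34\right) \left(-329\right) = 19 \left(-329\right) = -6251$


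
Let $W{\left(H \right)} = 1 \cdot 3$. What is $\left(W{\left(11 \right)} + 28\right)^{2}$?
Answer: $961$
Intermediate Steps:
$W{\left(H \right)} = 3$
$\left(W{\left(11 \right)} + 28\right)^{2} = \left(3 + 28\right)^{2} = 31^{2} = 961$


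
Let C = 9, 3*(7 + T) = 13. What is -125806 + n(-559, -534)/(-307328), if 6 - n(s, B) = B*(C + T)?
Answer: -1380846777/10976 ≈ -1.2581e+5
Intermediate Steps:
T = -8/3 (T = -7 + (1/3)*13 = -7 + 13/3 = -8/3 ≈ -2.6667)
n(s, B) = 6 - 19*B/3 (n(s, B) = 6 - B*(9 - 8/3) = 6 - B*19/3 = 6 - 19*B/3)
-125806 + n(-559, -534)/(-307328) = -125806 + (6 - 19/3*(-534))/(-307328) = -125806 + (6 + 3382)*(-1/307328) = -125806 + 3388*(-1/307328) = -125806 - 121/10976 = -1380846777/10976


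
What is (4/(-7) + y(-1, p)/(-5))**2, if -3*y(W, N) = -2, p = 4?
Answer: 5476/11025 ≈ 0.49669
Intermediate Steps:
y(W, N) = 2/3 (y(W, N) = -1/3*(-2) = 2/3)
(4/(-7) + y(-1, p)/(-5))**2 = (4/(-7) + (2/3)/(-5))**2 = (4*(-1/7) + (2/3)*(-1/5))**2 = (-4/7 - 2/15)**2 = (-74/105)**2 = 5476/11025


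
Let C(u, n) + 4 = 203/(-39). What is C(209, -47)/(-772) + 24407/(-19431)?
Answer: -242623409/195009516 ≈ -1.2442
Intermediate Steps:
C(u, n) = -359/39 (C(u, n) = -4 + 203/(-39) = -4 + 203*(-1/39) = -4 - 203/39 = -359/39)
C(209, -47)/(-772) + 24407/(-19431) = -359/39/(-772) + 24407/(-19431) = -359/39*(-1/772) + 24407*(-1/19431) = 359/30108 - 24407/19431 = -242623409/195009516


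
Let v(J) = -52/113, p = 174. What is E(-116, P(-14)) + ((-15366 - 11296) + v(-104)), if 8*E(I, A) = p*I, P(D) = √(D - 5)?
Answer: -3297957/113 ≈ -29185.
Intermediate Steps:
P(D) = √(-5 + D)
v(J) = -52/113 (v(J) = -52*1/113 = -52/113)
E(I, A) = 87*I/4 (E(I, A) = (174*I)/8 = 87*I/4)
E(-116, P(-14)) + ((-15366 - 11296) + v(-104)) = (87/4)*(-116) + ((-15366 - 11296) - 52/113) = -2523 + (-26662 - 52/113) = -2523 - 3012858/113 = -3297957/113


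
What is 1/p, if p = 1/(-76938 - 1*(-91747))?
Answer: 14809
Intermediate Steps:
p = 1/14809 (p = 1/(-76938 + 91747) = 1/14809 ≈ 6.7526e-5)
1/p = 1/(1/14809) = 14809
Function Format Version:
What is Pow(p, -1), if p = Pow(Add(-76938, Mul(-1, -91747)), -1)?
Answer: 14809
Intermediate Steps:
p = Rational(1, 14809) (p = Pow(Add(-76938, 91747), -1) = Pow(14809, -1) = Rational(1, 14809) ≈ 6.7526e-5)
Pow(p, -1) = Pow(Rational(1, 14809), -1) = 14809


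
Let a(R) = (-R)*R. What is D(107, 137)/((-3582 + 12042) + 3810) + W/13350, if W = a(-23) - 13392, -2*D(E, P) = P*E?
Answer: -5970211/3640100 ≈ -1.6401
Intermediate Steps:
D(E, P) = -E*P/2 (D(E, P) = -P*E/2 = -E*P/2)
a(R) = -R²
W = -13921 (W = -1*(-23)² - 13392 = -1*529 - 13392 = -529 - 13392 = -13921)
D(107, 137)/((-3582 + 12042) + 3810) + W/13350 = (-½*107*137)/((-3582 + 12042) + 3810) - 13921/13350 = -14659/(2*(8460 + 3810)) - 13921*1/13350 = -14659/2/12270 - 13921/13350 = -14659/2*1/12270 - 13921/13350 = -14659/24540 - 13921/13350 = -5970211/3640100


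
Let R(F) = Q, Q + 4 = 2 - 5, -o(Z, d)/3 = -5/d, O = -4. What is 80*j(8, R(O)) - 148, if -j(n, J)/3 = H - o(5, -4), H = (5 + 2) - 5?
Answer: -1528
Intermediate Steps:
o(Z, d) = 15/d (o(Z, d) = -(-15)/d = 15/d)
Q = -7 (Q = -4 + (2 - 5) = -4 - 3 = -7)
R(F) = -7
H = 2 (H = 7 - 5 = 2)
j(n, J) = -69/4 (j(n, J) = -3*(2 - 15/(-4)) = -3*(2 - 15*(-1)/4) = -3*(2 - 1*(-15/4)) = -3*(2 + 15/4) = -3*23/4 = -69/4)
80*j(8, R(O)) - 148 = 80*(-69/4) - 148 = -1380 - 148 = -1528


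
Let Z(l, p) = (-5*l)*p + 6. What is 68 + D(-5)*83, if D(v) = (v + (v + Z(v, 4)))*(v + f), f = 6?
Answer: 8036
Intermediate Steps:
Z(l, p) = 6 - 5*l*p (Z(l, p) = -5*l*p + 6 = 6 - 5*l*p)
D(v) = (6 + v)*(6 - 18*v) (D(v) = (v + (v + (6 - 5*v*4)))*(v + 6) = (v + (v + (6 - 20*v)))*(6 + v) = (v + (6 - 19*v))*(6 + v) = (6 - 18*v)*(6 + v) = (6 + v)*(6 - 18*v))
68 + D(-5)*83 = 68 + (36 - 102*(-5) - 18*(-5)**2)*83 = 68 + (36 + 510 - 18*25)*83 = 68 + (36 + 510 - 450)*83 = 68 + 96*83 = 68 + 7968 = 8036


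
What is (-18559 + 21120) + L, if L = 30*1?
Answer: 2591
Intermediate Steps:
L = 30
(-18559 + 21120) + L = (-18559 + 21120) + 30 = 2561 + 30 = 2591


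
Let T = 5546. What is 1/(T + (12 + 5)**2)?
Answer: 1/5835 ≈ 0.00017138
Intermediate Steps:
1/(T + (12 + 5)**2) = 1/(5546 + (12 + 5)**2) = 1/(5546 + 17**2) = 1/(5546 + 289) = 1/5835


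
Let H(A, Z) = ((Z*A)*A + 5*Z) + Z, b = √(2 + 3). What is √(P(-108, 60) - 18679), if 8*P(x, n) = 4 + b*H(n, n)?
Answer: √(-74714 + 108180*√5)/2 ≈ 204.44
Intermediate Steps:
b = √5 ≈ 2.2361
H(A, Z) = 6*Z + Z*A² (H(A, Z) = ((A*Z)*A + 5*Z) + Z = (Z*A² + 5*Z) + Z = (5*Z + Z*A²) + Z = 6*Z + Z*A²)
P(x, n) = ½ + n*√5*(6 + n²)/8 (P(x, n) = (4 + √5*(n*(6 + n²)))/8 = (4 + n*√5*(6 + n²))/8 = ½ + n*√5*(6 + n²)/8)
√(P(-108, 60) - 18679) = √((½ + (⅛)*60*√5*(6 + 60²)) - 18679) = √((½ + (⅛)*60*√5*(6 + 3600)) - 18679) = √((½ + (⅛)*60*√5*3606) - 18679) = √((½ + 27045*√5) - 18679) = √(-37357/2 + 27045*√5)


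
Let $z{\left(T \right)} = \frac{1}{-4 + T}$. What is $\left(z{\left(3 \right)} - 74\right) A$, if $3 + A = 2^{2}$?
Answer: $-75$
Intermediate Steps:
$A = 1$ ($A = -3 + 2^{2} = -3 + 4 = 1$)
$\left(z{\left(3 \right)} - 74\right) A = \left(\frac{1}{-4 + 3} - 74\right) 1 = \left(\frac{1}{-1} - 74\right) 1 = \left(-1 - 74\right) 1 = \left(-75\right) 1 = -75$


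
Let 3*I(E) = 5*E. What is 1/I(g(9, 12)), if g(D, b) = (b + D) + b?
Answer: 1/55 ≈ 0.018182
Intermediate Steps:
g(D, b) = D + 2*b (g(D, b) = (D + b) + b = D + 2*b)
I(E) = 5*E/3 (I(E) = (5*E)/3 = 5*E/3)
1/I(g(9, 12)) = 1/(5*(9 + 2*12)/3) = 1/(5*(9 + 24)/3) = 1/((5/3)*33) = 1/55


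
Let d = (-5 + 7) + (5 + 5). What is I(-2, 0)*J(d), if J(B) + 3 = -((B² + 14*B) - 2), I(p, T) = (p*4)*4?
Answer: 10016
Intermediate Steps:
I(p, T) = 16*p (I(p, T) = (4*p)*4 = 16*p)
d = 12 (d = 2 + 10 = 12)
J(B) = -1 - B² - 14*B (J(B) = -3 - ((B² + 14*B) - 2) = -3 - (-2 + B² + 14*B) = -3 + (2 - B² - 14*B) = -1 - B² - 14*B)
I(-2, 0)*J(d) = (16*(-2))*(-1 - 1*12² - 14*12) = -32*(-1 - 1*144 - 168) = -32*(-1 - 144 - 168) = -32*(-313) = 10016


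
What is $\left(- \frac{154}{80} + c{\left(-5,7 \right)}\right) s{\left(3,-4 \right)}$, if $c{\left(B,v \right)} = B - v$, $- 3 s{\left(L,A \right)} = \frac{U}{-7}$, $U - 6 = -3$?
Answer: $- \frac{557}{280} \approx -1.9893$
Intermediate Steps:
$U = 3$ ($U = 6 - 3 = 3$)
$s{\left(L,A \right)} = \frac{1}{7}$ ($s{\left(L,A \right)} = - \frac{3 \frac{1}{-7}}{3} = - \frac{3 \left(- \frac{1}{7}\right)}{3} = \left(- \frac{1}{3}\right) \left(- \frac{3}{7}\right) = \frac{1}{7}$)
$\left(- \frac{154}{80} + c{\left(-5,7 \right)}\right) s{\left(3,-4 \right)} = \left(- \frac{154}{80} - 12\right) \frac{1}{7} = \left(\left(-154\right) \frac{1}{80} - 12\right) \frac{1}{7} = \left(- \frac{77}{40} - 12\right) \frac{1}{7} = \left(- \frac{557}{40}\right) \frac{1}{7} = - \frac{557}{280}$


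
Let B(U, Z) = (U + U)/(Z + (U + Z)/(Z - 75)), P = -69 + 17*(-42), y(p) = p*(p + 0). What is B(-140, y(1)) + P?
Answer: -187499/213 ≈ -880.28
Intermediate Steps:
y(p) = p² (y(p) = p*p = p²)
P = -783 (P = -69 - 714 = -783)
B(U, Z) = 2*U/(Z + (U + Z)/(-75 + Z)) (B(U, Z) = (2*U)/(Z + (U + Z)/(-75 + Z)) = 2*U/(Z + (U + Z)/(-75 + Z)))
B(-140, y(1)) + P = 2*(-140)*(-75 + 1²)/(-140 + (1²)² - 74*1²) - 783 = 2*(-140)*(-75 + 1)/(-140 + 1² - 74*1) - 783 = 2*(-140)*(-74)/(-140 + 1 - 74) - 783 = 2*(-140)*(-74)/(-213) - 783 = 2*(-140)*(-1/213)*(-74) - 783 = -20720/213 - 783 = -187499/213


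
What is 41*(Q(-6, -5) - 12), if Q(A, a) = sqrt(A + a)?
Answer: -492 + 41*I*sqrt(11) ≈ -492.0 + 135.98*I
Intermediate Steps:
41*(Q(-6, -5) - 12) = 41*(sqrt(-6 - 5) - 12) = 41*(sqrt(-11) - 12) = 41*(I*sqrt(11) - 12) = 41*(-12 + I*sqrt(11)) = -492 + 41*I*sqrt(11)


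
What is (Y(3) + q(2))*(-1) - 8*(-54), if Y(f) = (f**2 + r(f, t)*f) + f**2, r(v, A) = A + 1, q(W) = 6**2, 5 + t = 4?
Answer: 378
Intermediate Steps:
t = -1 (t = -5 + 4 = -1)
q(W) = 36
r(v, A) = 1 + A
Y(f) = 2*f**2 (Y(f) = (f**2 + (1 - 1)*f) + f**2 = (f**2 + 0*f) + f**2 = (f**2 + 0) + f**2 = f**2 + f**2 = 2*f**2)
(Y(3) + q(2))*(-1) - 8*(-54) = (2*3**2 + 36)*(-1) - 8*(-54) = (2*9 + 36)*(-1) + 432 = (18 + 36)*(-1) + 432 = 54*(-1) + 432 = -54 + 432 = 378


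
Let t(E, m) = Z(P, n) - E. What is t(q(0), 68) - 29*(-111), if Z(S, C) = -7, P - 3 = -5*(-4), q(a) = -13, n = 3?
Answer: 3225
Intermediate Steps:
P = 23 (P = 3 - 5*(-4) = 3 + 20 = 23)
t(E, m) = -7 - E
t(q(0), 68) - 29*(-111) = (-7 - 1*(-13)) - 29*(-111) = (-7 + 13) + 3219 = 6 + 3219 = 3225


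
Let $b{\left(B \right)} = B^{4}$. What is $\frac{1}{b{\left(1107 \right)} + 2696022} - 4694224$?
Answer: $- \frac{7049447373202629551}{1501727947623} \approx -4.6942 \cdot 10^{6}$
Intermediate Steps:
$\frac{1}{b{\left(1107 \right)} + 2696022} - 4694224 = \frac{1}{1107^{4} + 2696022} - 4694224 = \frac{1}{1501725251601 + 2696022} - 4694224 = \frac{1}{1501727947623} - 4694224 = - \frac{7049447373202629551}{1501727947623}$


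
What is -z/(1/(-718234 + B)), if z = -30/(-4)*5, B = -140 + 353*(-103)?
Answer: 56604975/2 ≈ 2.8302e+7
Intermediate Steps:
B = -36499 (B = -140 - 36359 = -36499)
z = 75/2 (z = -30*(-1/4)*5 = (15/2)*5 = 75/2 ≈ 37.500)
-z/(1/(-718234 + B)) = -75/(2*(1/(-718234 - 36499))) = -75/(2*(1/(-754733))) = -75/(2*(-1/754733)) = -75*(-754733)/2 = -1*(-56604975/2) = 56604975/2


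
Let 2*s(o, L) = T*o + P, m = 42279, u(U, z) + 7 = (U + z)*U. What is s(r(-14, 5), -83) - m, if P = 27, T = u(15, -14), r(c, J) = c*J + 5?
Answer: -85051/2 ≈ -42526.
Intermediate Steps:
u(U, z) = -7 + U*(U + z) (u(U, z) = -7 + (U + z)*U = -7 + U*(U + z))
r(c, J) = 5 + J*c (r(c, J) = J*c + 5 = 5 + J*c)
T = 8 (T = -7 + 15**2 + 15*(-14) = -7 + 225 - 210 = 8)
s(o, L) = 27/2 + 4*o (s(o, L) = (8*o + 27)/2 = (27 + 8*o)/2 = 27/2 + 4*o)
s(r(-14, 5), -83) - m = (27/2 + 4*(5 + 5*(-14))) - 1*42279 = (27/2 + 4*(5 - 70)) - 42279 = (27/2 + 4*(-65)) - 42279 = (27/2 - 260) - 42279 = -493/2 - 42279 = -85051/2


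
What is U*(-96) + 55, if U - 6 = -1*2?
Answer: -329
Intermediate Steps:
U = 4 (U = 6 - 1*2 = 6 - 2 = 4)
U*(-96) + 55 = 4*(-96) + 55 = -384 + 55 = -329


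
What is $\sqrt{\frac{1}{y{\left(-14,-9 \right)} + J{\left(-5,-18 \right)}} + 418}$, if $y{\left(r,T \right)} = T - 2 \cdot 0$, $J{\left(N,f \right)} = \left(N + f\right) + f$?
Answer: $\frac{\sqrt{41798}}{10} \approx 20.445$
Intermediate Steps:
$J{\left(N,f \right)} = N + 2 f$
$y{\left(r,T \right)} = T$ ($y{\left(r,T \right)} = T - 0 = T + 0 = T$)
$\sqrt{\frac{1}{y{\left(-14,-9 \right)} + J{\left(-5,-18 \right)}} + 418} = \sqrt{\frac{1}{-9 + \left(-5 + 2 \left(-18\right)\right)} + 418} = \sqrt{\frac{1}{-9 - 41} + 418} = \sqrt{\frac{1}{-50} + 418} = \sqrt{- \frac{1}{50} + 418} = \sqrt{\frac{20899}{50}} = \frac{\sqrt{41798}}{10}$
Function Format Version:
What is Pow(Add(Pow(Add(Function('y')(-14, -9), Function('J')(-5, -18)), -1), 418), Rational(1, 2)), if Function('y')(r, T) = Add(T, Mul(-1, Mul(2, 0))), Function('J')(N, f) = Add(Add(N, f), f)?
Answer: Mul(Rational(1, 10), Pow(41798, Rational(1, 2))) ≈ 20.445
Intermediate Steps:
Function('J')(N, f) = Add(N, Mul(2, f))
Function('y')(r, T) = T (Function('y')(r, T) = Add(T, Mul(-1, 0)) = Add(T, 0) = T)
Pow(Add(Pow(Add(Function('y')(-14, -9), Function('J')(-5, -18)), -1), 418), Rational(1, 2)) = Pow(Add(Pow(Add(-9, Add(-5, Mul(2, -18))), -1), 418), Rational(1, 2)) = Pow(Add(Pow(Add(-9, Add(-5, -36)), -1), 418), Rational(1, 2)) = Pow(Add(Pow(Add(-9, -41), -1), 418), Rational(1, 2)) = Pow(Add(Pow(-50, -1), 418), Rational(1, 2)) = Pow(Add(Rational(-1, 50), 418), Rational(1, 2)) = Pow(Rational(20899, 50), Rational(1, 2)) = Mul(Rational(1, 10), Pow(41798, Rational(1, 2)))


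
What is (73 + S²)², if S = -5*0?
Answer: 5329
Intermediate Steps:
S = 0
(73 + S²)² = (73 + 0²)² = (73 + 0)² = 73² = 5329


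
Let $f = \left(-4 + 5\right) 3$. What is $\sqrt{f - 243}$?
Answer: $4 i \sqrt{15} \approx 15.492 i$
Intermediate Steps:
$f = 3$ ($f = 1 \cdot 3 = 3$)
$\sqrt{f - 243} = \sqrt{3 - 243} = \sqrt{-240} = 4 i \sqrt{15}$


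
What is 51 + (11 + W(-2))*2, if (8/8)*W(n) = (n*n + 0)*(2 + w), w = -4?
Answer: 57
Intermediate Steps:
W(n) = -2*n**2 (W(n) = (n*n + 0)*(2 - 4) = (n**2 + 0)*(-2) = n**2*(-2) = -2*n**2)
51 + (11 + W(-2))*2 = 51 + (11 - 2*(-2)**2)*2 = 51 + (11 - 2*4)*2 = 51 + (11 - 8)*2 = 51 + 3*2 = 51 + 6 = 57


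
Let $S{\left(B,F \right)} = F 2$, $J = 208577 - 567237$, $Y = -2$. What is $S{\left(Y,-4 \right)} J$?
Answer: $2869280$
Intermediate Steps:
$J = -358660$ ($J = 208577 - 567237 = -358660$)
$S{\left(B,F \right)} = 2 F$
$S{\left(Y,-4 \right)} J = 2 \left(-4\right) \left(-358660\right) = \left(-8\right) \left(-358660\right) = 2869280$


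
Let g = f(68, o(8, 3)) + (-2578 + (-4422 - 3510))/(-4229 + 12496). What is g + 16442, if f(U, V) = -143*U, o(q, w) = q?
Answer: 55527196/8267 ≈ 6716.7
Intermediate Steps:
g = -80398818/8267 (g = -143*68 + (-2578 + (-4422 - 3510))/(-4229 + 12496) = -9724 + (-2578 - 7932)/8267 = -9724 - 10510*1/8267 = -9724 - 10510/8267 = -80398818/8267 ≈ -9725.3)
g + 16442 = -80398818/8267 + 16442 = 55527196/8267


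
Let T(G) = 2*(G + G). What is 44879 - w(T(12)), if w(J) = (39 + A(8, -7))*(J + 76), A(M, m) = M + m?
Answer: 39919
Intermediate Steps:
T(G) = 4*G (T(G) = 2*(2*G) = 4*G)
w(J) = 3040 + 40*J (w(J) = (39 + (8 - 7))*(J + 76) = (39 + 1)*(76 + J) = 40*(76 + J) = 3040 + 40*J)
44879 - w(T(12)) = 44879 - (3040 + 40*(4*12)) = 44879 - (3040 + 40*48) = 44879 - (3040 + 1920) = 44879 - 1*4960 = 44879 - 4960 = 39919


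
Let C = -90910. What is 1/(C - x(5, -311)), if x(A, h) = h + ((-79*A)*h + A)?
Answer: -1/213449 ≈ -4.6850e-6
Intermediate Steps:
x(A, h) = A + h - 79*A*h (x(A, h) = h + (-79*A*h + A) = h + (A - 79*A*h) = A + h - 79*A*h)
1/(C - x(5, -311)) = 1/(-90910 - (5 - 311 - 79*5*(-311))) = 1/(-90910 - (5 - 311 + 122845)) = 1/(-90910 - 1*122539) = 1/(-90910 - 122539) = 1/(-213449) = -1/213449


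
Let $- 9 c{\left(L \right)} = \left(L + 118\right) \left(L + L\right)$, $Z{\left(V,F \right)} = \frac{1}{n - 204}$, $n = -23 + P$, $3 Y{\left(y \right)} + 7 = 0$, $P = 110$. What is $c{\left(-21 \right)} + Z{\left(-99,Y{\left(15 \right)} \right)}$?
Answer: $\frac{52961}{117} \approx 452.66$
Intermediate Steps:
$Y{\left(y \right)} = - \frac{7}{3}$ ($Y{\left(y \right)} = - \frac{7}{3} + \frac{1}{3} \cdot 0 = - \frac{7}{3} + 0 = - \frac{7}{3}$)
$n = 87$ ($n = -23 + 110 = 87$)
$Z{\left(V,F \right)} = - \frac{1}{117}$ ($Z{\left(V,F \right)} = \frac{1}{87 - 204} = \frac{1}{-117} = - \frac{1}{117}$)
$c{\left(L \right)} = - \frac{2 L \left(118 + L\right)}{9}$ ($c{\left(L \right)} = - \frac{\left(L + 118\right) \left(L + L\right)}{9} = - \frac{\left(118 + L\right) 2 L}{9} = - \frac{2 L \left(118 + L\right)}{9}$)
$c{\left(-21 \right)} + Z{\left(-99,Y{\left(15 \right)} \right)} = \left(- \frac{2}{9}\right) \left(-21\right) \left(118 - 21\right) - \frac{1}{117} = \left(- \frac{2}{9}\right) \left(-21\right) 97 - \frac{1}{117} = \frac{1358}{3} - \frac{1}{117} = \frac{52961}{117}$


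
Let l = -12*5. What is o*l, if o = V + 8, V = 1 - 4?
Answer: -300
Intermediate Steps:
V = -3
o = 5 (o = -3 + 8 = 5)
l = -60
o*l = 5*(-60) = -300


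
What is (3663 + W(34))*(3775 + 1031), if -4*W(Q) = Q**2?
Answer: 16215444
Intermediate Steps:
W(Q) = -Q**2/4
(3663 + W(34))*(3775 + 1031) = (3663 - 1/4*34**2)*(3775 + 1031) = (3663 - 1/4*1156)*4806 = (3663 - 289)*4806 = 3374*4806 = 16215444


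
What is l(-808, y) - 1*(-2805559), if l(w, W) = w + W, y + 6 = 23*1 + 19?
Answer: 2804787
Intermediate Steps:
y = 36 (y = -6 + (23*1 + 19) = -6 + (23 + 19) = -6 + 42 = 36)
l(w, W) = W + w
l(-808, y) - 1*(-2805559) = (36 - 808) - 1*(-2805559) = -772 + 2805559 = 2804787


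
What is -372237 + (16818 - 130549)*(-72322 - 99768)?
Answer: 19571595553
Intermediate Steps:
-372237 + (16818 - 130549)*(-72322 - 99768) = -372237 - 113731*(-172090) = -372237 + 19571967790 = 19571595553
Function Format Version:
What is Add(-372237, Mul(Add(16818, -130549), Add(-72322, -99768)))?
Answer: 19571595553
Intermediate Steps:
Add(-372237, Mul(Add(16818, -130549), Add(-72322, -99768))) = Add(-372237, Mul(-113731, -172090)) = Add(-372237, 19571967790) = 19571595553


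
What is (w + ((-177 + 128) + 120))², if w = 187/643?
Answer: 2101305600/413449 ≈ 5082.4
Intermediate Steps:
w = 187/643 (w = 187*(1/643) = 187/643 ≈ 0.29082)
(w + ((-177 + 128) + 120))² = (187/643 + ((-177 + 128) + 120))² = (187/643 + (-49 + 120))² = (187/643 + 71)² = (45840/643)² = 2101305600/413449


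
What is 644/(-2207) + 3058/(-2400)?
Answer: -4147303/2648400 ≈ -1.5660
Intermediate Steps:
644/(-2207) + 3058/(-2400) = 644*(-1/2207) + 3058*(-1/2400) = -644/2207 - 1529/1200 = -4147303/2648400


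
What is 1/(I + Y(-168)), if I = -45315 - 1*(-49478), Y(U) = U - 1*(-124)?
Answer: 1/4119 ≈ 0.00024278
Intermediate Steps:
Y(U) = 124 + U (Y(U) = U + 124 = 124 + U)
I = 4163 (I = -45315 + 49478 = 4163)
1/(I + Y(-168)) = 1/(4163 + (124 - 168)) = 1/(4163 - 44) = 1/4119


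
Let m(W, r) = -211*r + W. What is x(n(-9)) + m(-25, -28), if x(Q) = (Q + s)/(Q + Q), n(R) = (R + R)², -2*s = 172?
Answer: 1906211/324 ≈ 5883.4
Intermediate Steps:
s = -86 (s = -½*172 = -86)
m(W, r) = W - 211*r
n(R) = 4*R² (n(R) = (2*R)² = 4*R²)
x(Q) = (-86 + Q)/(2*Q) (x(Q) = (Q - 86)/(Q + Q) = (-86 + Q)/((2*Q)) = (-86 + Q)*(1/(2*Q)) = (-86 + Q)/(2*Q))
x(n(-9)) + m(-25, -28) = (-86 + 4*(-9)²)/(2*((4*(-9)²))) + (-25 - 211*(-28)) = (-86 + 4*81)/(2*((4*81))) + (-25 + 5908) = (½)*(-86 + 324)/324 + 5883 = (½)*(1/324)*238 + 5883 = 119/324 + 5883 = 1906211/324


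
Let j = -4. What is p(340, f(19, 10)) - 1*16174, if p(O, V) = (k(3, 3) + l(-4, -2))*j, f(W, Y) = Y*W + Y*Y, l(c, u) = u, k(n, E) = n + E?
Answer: -16190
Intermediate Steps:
k(n, E) = E + n
f(W, Y) = Y² + W*Y (f(W, Y) = W*Y + Y² = Y² + W*Y)
p(O, V) = -16 (p(O, V) = ((3 + 3) - 2)*(-4) = (6 - 2)*(-4) = 4*(-4) = -16)
p(340, f(19, 10)) - 1*16174 = -16 - 1*16174 = -16 - 16174 = -16190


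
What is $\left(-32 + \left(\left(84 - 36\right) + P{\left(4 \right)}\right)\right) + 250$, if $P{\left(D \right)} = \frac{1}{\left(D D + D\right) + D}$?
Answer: $\frac{6385}{24} \approx 266.04$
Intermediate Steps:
$P{\left(D \right)} = \frac{1}{D^{2} + 2 D}$ ($P{\left(D \right)} = \frac{1}{\left(D^{2} + D\right) + D} = \frac{1}{\left(D + D^{2}\right) + D} = \frac{1}{D^{2} + 2 D}$)
$\left(-32 + \left(\left(84 - 36\right) + P{\left(4 \right)}\right)\right) + 250 = \left(-32 + \left(\left(84 - 36\right) + \frac{1}{4 \left(2 + 4\right)}\right)\right) + 250 = \left(-32 + \left(48 + \frac{1}{4 \cdot 6}\right)\right) + 250 = \left(-32 + \left(48 + \frac{1}{4} \cdot \frac{1}{6}\right)\right) + 250 = \left(-32 + \left(48 + \frac{1}{24}\right)\right) + 250 = \left(-32 + \frac{1153}{24}\right) + 250 = \frac{385}{24} + 250 = \frac{6385}{24}$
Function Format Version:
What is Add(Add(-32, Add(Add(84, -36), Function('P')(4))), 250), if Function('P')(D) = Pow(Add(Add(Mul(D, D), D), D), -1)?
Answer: Rational(6385, 24) ≈ 266.04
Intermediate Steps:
Function('P')(D) = Pow(Add(Pow(D, 2), Mul(2, D)), -1) (Function('P')(D) = Pow(Add(Add(Pow(D, 2), D), D), -1) = Pow(Add(Add(D, Pow(D, 2)), D), -1) = Pow(Add(Pow(D, 2), Mul(2, D)), -1))
Add(Add(-32, Add(Add(84, -36), Function('P')(4))), 250) = Add(Add(-32, Add(Add(84, -36), Mul(Pow(4, -1), Pow(Add(2, 4), -1)))), 250) = Add(Add(-32, Add(48, Mul(Rational(1, 4), Pow(6, -1)))), 250) = Add(Add(-32, Add(48, Mul(Rational(1, 4), Rational(1, 6)))), 250) = Add(Add(-32, Add(48, Rational(1, 24))), 250) = Add(Add(-32, Rational(1153, 24)), 250) = Add(Rational(385, 24), 250) = Rational(6385, 24)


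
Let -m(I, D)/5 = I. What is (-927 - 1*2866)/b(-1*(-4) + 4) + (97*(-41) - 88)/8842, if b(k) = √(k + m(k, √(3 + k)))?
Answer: -4065/8842 + 3793*I*√2/8 ≈ -0.45974 + 670.51*I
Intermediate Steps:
m(I, D) = -5*I
b(k) = 2*√(-k) (b(k) = √(k - 5*k) = √(-4*k) = 2*√(-k))
(-927 - 1*2866)/b(-1*(-4) + 4) + (97*(-41) - 88)/8842 = (-927 - 1*2866)/((2*√(-(-1*(-4) + 4)))) + (97*(-41) - 88)/8842 = (-927 - 2866)/((2*√(-(4 + 4)))) + (-3977 - 88)*(1/8842) = -3793*(-I*√2/8) - 4065*1/8842 = -3793*(-I*√2/8) - 4065/8842 = -(-3793)*I*√2/8 - 4065/8842 = 3793*I*√2/8 - 4065/8842 = -4065/8842 + 3793*I*√2/8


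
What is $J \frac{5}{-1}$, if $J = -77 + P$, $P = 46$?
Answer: $155$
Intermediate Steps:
$J = -31$ ($J = -77 + 46 = -31$)
$J \frac{5}{-1} = - 31 \frac{5}{-1} = - 31 \cdot 5 \left(-1\right) = \left(-31\right) \left(-5\right) = 155$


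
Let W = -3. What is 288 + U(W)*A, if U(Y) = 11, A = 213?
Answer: 2631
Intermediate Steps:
288 + U(W)*A = 288 + 11*213 = 288 + 2343 = 2631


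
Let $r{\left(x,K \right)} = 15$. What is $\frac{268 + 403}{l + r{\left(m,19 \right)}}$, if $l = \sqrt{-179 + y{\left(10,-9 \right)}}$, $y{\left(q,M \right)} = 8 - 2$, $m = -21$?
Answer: $\frac{10065}{398} - \frac{671 i \sqrt{173}}{398} \approx 25.289 - 22.175 i$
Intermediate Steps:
$y{\left(q,M \right)} = 6$
$l = i \sqrt{173}$ ($l = \sqrt{-179 + 6} = \sqrt{-173} = i \sqrt{173} \approx 13.153 i$)
$\frac{268 + 403}{l + r{\left(m,19 \right)}} = \frac{268 + 403}{i \sqrt{173} + 15} = \frac{671}{15 + i \sqrt{173}}$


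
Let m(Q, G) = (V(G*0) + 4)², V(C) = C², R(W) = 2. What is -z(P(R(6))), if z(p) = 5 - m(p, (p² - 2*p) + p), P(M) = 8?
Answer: 11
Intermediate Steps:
m(Q, G) = 16 (m(Q, G) = ((G*0)² + 4)² = (0² + 4)² = (0 + 4)² = 4² = 16)
z(p) = -11 (z(p) = 5 - 1*16 = 5 - 16 = -11)
-z(P(R(6))) = -1*(-11) = 11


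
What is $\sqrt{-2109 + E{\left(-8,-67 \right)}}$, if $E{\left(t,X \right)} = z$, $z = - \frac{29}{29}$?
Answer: $i \sqrt{2110} \approx 45.935 i$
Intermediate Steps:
$z = -1$ ($z = \left(-29\right) \frac{1}{29} = -1$)
$E{\left(t,X \right)} = -1$
$\sqrt{-2109 + E{\left(-8,-67 \right)}} = \sqrt{-2109 - 1} = \sqrt{-2110} = i \sqrt{2110}$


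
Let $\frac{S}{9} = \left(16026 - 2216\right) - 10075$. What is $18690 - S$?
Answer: $-14925$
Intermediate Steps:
$S = 33615$ ($S = 9 \left(\left(16026 - 2216\right) - 10075\right) = 9 \left(13810 - 10075\right) = 9 \cdot 3735 = 33615$)
$18690 - S = 18690 - 33615 = -14925$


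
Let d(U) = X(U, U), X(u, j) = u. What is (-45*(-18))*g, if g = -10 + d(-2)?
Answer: -9720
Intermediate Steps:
d(U) = U
g = -12 (g = -10 - 2 = -12)
(-45*(-18))*g = -45*(-18)*(-12) = 810*(-12) = -9720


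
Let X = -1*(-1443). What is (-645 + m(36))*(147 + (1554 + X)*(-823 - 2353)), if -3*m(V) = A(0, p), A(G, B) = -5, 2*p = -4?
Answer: 6123455750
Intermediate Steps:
p = -2 (p = (1/2)*(-4) = -2)
m(V) = 5/3 (m(V) = -1/3*(-5) = 5/3)
X = 1443
(-645 + m(36))*(147 + (1554 + X)*(-823 - 2353)) = (-645 + 5/3)*(147 + (1554 + 1443)*(-823 - 2353)) = -1930*(147 + 2997*(-3176))/3 = -1930*(147 - 9518472)/3 = -1930/3*(-9518325) = 6123455750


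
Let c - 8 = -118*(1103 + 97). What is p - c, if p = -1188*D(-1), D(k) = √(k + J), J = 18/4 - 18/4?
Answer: 141592 - 1188*I ≈ 1.4159e+5 - 1188.0*I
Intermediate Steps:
J = 0 (J = 18*(¼) - 18*¼ = 9/2 - 9/2 = 0)
c = -141592 (c = 8 - 118*(1103 + 97) = 8 - 118*1200 = 8 - 141600 = -141592)
D(k) = √k (D(k) = √(k + 0) = √k)
p = -1188*I ≈ -1188.0*I
p - c = -1188*I - 1*(-141592) = -1188*I + 141592 = 141592 - 1188*I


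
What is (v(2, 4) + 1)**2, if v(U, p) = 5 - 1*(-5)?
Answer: 121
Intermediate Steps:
v(U, p) = 10 (v(U, p) = 5 + 5 = 10)
(v(2, 4) + 1)**2 = (10 + 1)**2 = 11**2 = 121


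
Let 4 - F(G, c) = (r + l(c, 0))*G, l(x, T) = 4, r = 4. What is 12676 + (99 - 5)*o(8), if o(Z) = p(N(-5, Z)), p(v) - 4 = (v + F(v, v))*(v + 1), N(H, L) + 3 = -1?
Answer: 4028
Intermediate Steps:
N(H, L) = -4 (N(H, L) = -3 - 1 = -4)
F(G, c) = 4 - 8*G (F(G, c) = 4 - (4 + 4)*G = 4 - 8*G)
p(v) = 4 + (1 + v)*(4 - 7*v) (p(v) = 4 + (v + (4 - 8*v))*(v + 1) = 4 + (4 - 7*v)*(1 + v) = 4 + (1 + v)*(4 - 7*v))
o(Z) = -92 (o(Z) = 8 - 7*(-4)**2 - 3*(-4) = 8 - 7*16 + 12 = 8 - 112 + 12 = -92)
12676 + (99 - 5)*o(8) = 12676 + (99 - 5)*(-92) = 12676 + 94*(-92) = 12676 - 8648 = 4028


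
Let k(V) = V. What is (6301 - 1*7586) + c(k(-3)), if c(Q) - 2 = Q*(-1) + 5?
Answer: -1275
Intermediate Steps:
c(Q) = 7 - Q (c(Q) = 2 + (Q*(-1) + 5) = 2 + (-Q + 5) = 2 + (5 - Q) = 7 - Q)
(6301 - 1*7586) + c(k(-3)) = (6301 - 1*7586) + (7 - 1*(-3)) = (6301 - 7586) + (7 + 3) = -1285 + 10 = -1275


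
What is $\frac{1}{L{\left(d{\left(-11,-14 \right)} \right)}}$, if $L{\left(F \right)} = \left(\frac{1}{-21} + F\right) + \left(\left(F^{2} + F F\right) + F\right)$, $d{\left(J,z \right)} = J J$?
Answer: $\frac{21}{620003} \approx 3.3871 \cdot 10^{-5}$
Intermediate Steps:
$d{\left(J,z \right)} = J^{2}$
$L{\left(F \right)} = - \frac{1}{21} + 2 F + 2 F^{2}$ ($L{\left(F \right)} = \left(- \frac{1}{21} + F\right) + \left(\left(F^{2} + F^{2}\right) + F\right) = \left(- \frac{1}{21} + F\right) + \left(2 F^{2} + F\right) = \left(- \frac{1}{21} + F\right) + \left(F + 2 F^{2}\right) = - \frac{1}{21} + 2 F + 2 F^{2}$)
$\frac{1}{L{\left(d{\left(-11,-14 \right)} \right)}} = \frac{1}{- \frac{1}{21} + 2 \left(-11\right)^{2} + 2 \left(\left(-11\right)^{2}\right)^{2}} = \frac{1}{- \frac{1}{21} + 2 \cdot 121 + 2 \cdot 121^{2}} = \frac{1}{- \frac{1}{21} + 242 + 2 \cdot 14641} = \frac{1}{- \frac{1}{21} + 242 + 29282} = \frac{1}{\frac{620003}{21}} = \frac{21}{620003}$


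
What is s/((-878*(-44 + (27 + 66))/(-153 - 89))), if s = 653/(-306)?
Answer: -79013/6582366 ≈ -0.012004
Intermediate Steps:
s = -653/306 (s = 653*(-1/306) = -653/306 ≈ -2.1340)
s/((-878*(-44 + (27 + 66))/(-153 - 89))) = -653*(-(-153 - 89)/(878*(-44 + (27 + 66))))/306 = -653*121/(439*(-44 + 93))/306 = -653/(306*((-43022*(-1)/242))) = -653/(306*((-878*(-49/242)))) = -653/(306*21511/121) = -653/306*121/21511 = -79013/6582366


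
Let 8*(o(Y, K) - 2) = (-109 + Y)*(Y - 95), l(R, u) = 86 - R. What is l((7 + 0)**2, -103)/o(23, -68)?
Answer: 37/776 ≈ 0.047680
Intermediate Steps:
o(Y, K) = 2 + (-109 + Y)*(-95 + Y)/8 (o(Y, K) = 2 + ((-109 + Y)*(Y - 95))/8 = 2 + ((-109 + Y)*(-95 + Y))/8 = 2 + (-109 + Y)*(-95 + Y)/8)
l((7 + 0)**2, -103)/o(23, -68) = (86 - (7 + 0)**2)/(10371/8 - 51/2*23 + (1/8)*23**2) = (86 - 1*7**2)/(10371/8 - 1173/2 + (1/8)*529) = (86 - 1*49)/(10371/8 - 1173/2 + 529/8) = (86 - 49)/776 = 37*(1/776) = 37/776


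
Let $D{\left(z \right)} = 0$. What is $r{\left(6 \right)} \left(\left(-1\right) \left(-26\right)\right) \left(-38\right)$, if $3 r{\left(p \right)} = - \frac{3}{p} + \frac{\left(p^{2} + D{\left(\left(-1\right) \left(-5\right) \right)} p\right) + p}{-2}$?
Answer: $\frac{21242}{3} \approx 7080.7$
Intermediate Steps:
$r{\left(p \right)} = - \frac{1}{p} - \frac{p}{6} - \frac{p^{2}}{6}$ ($r{\left(p \right)} = \frac{- \frac{3}{p} + \frac{\left(p^{2} + 0 p\right) + p}{-2}}{3} = \frac{- \frac{3}{p} + \left(\left(p^{2} + 0\right) + p\right) \left(- \frac{1}{2}\right)}{3} = \frac{- \frac{3}{p} + \left(p^{2} + p\right) \left(- \frac{1}{2}\right)}{3} = \frac{- \frac{3}{p} + \left(p + p^{2}\right) \left(- \frac{1}{2}\right)}{3} = \frac{- \frac{3}{p} - \left(\frac{p}{2} + \frac{p^{2}}{2}\right)}{3} = \frac{- \frac{3}{p} - \frac{p}{2} - \frac{p^{2}}{2}}{3} = - \frac{1}{p} - \frac{p}{6} - \frac{p^{2}}{6}$)
$r{\left(6 \right)} \left(\left(-1\right) \left(-26\right)\right) \left(-38\right) = \frac{-6 + 6^{2} \left(-1 - 6\right)}{6 \cdot 6} \left(\left(-1\right) \left(-26\right)\right) \left(-38\right) = \frac{1}{6} \cdot \frac{1}{6} \left(-6 + 36 \left(-1 - 6\right)\right) 26 \left(-38\right) = \frac{1}{6} \cdot \frac{1}{6} \left(-6 + 36 \left(-7\right)\right) 26 \left(-38\right) = \frac{1}{6} \cdot \frac{1}{6} \left(-6 - 252\right) 26 \left(-38\right) = \frac{1}{6} \cdot \frac{1}{6} \left(-258\right) 26 \left(-38\right) = \left(- \frac{43}{6}\right) 26 \left(-38\right) = \left(- \frac{559}{3}\right) \left(-38\right) = \frac{21242}{3}$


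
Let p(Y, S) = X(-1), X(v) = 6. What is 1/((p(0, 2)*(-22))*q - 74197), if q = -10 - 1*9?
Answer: -1/71689 ≈ -1.3949e-5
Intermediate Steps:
p(Y, S) = 6
q = -19 (q = -10 - 9 = -19)
1/((p(0, 2)*(-22))*q - 74197) = 1/((6*(-22))*(-19) - 74197) = 1/(-132*(-19) - 74197) = 1/(2508 - 74197) = 1/(-71689) = -1/71689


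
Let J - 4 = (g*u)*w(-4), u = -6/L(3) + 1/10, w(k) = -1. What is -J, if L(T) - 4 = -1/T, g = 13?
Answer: -2637/110 ≈ -23.973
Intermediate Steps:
L(T) = 4 - 1/T
u = -169/110 (u = -6/(4 - 1/3) + 1/10 = -6/11/3 + 1/10 = -6*3/11 + 1/10 = -18/11 + 1/10 = -169/110 ≈ -1.5364)
J = 2637/110 (J = 4 + (13*(-169/110))*(-1) = 4 - 2197/110*(-1) = 4 + 2197/110 = 2637/110 ≈ 23.973)
-J = -1*2637/110 = -2637/110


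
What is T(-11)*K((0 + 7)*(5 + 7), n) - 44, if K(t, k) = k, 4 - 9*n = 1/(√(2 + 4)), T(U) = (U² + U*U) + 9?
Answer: 608/9 - 251*√6/54 ≈ 56.170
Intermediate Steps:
T(U) = 9 + 2*U² (T(U) = (U² + U²) + 9 = 2*U² + 9 = 9 + 2*U²)
n = 4/9 - √6/54 (n = 4/9 - 1/(9*√(2 + 4)) = 4/9 - √6/6/9 = 4/9 - √6/54 ≈ 0.39908)
T(-11)*K((0 + 7)*(5 + 7), n) - 44 = (9 + 2*(-11)²)*(4/9 - √6/54) - 44 = (9 + 2*121)*(4/9 - √6/54) - 44 = (9 + 242)*(4/9 - √6/54) - 44 = 251*(4/9 - √6/54) - 44 = (1004/9 - 251*√6/54) - 44 = 608/9 - 251*√6/54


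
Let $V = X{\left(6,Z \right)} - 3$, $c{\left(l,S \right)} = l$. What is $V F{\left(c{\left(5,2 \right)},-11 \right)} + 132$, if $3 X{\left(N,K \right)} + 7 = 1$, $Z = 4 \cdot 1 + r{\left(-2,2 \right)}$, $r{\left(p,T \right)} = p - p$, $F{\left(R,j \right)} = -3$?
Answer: $147$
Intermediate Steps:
$r{\left(p,T \right)} = 0$
$Z = 4$ ($Z = 4 \cdot 1 + 0 = 4 + 0 = 4$)
$X{\left(N,K \right)} = -2$ ($X{\left(N,K \right)} = - \frac{7}{3} + \frac{1}{3} \cdot 1 = - \frac{7}{3} + \frac{1}{3} = -2$)
$V = -5$ ($V = -2 - 3 = -5$)
$V F{\left(c{\left(5,2 \right)},-11 \right)} + 132 = \left(-5\right) \left(-3\right) + 132 = 15 + 132 = 147$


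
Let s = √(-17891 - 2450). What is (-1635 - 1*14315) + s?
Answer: -15950 + I*√20341 ≈ -15950.0 + 142.62*I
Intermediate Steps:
s = I*√20341 (s = √(-20341) = I*√20341 ≈ 142.62*I)
(-1635 - 1*14315) + s = (-1635 - 1*14315) + I*√20341 = (-1635 - 14315) + I*√20341 = -15950 + I*√20341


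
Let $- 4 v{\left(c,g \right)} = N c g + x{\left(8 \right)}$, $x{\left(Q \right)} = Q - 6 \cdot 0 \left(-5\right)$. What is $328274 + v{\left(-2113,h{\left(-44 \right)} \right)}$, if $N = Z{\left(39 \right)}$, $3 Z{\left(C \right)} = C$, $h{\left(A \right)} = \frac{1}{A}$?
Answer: $\frac{57748403}{176} \approx 3.2812 \cdot 10^{5}$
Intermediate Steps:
$Z{\left(C \right)} = \frac{C}{3}$
$N = 13$ ($N = \frac{1}{3} \cdot 39 = 13$)
$x{\left(Q \right)} = Q$ ($x{\left(Q \right)} = Q - 0 \left(-5\right) = Q - 0 = Q + 0 = Q$)
$v{\left(c,g \right)} = -2 - \frac{13 c g}{4}$ ($v{\left(c,g \right)} = - \frac{13 c g + 8}{4} = - \frac{8 + 13 c g}{4} = -2 - \frac{13 c g}{4}$)
$328274 + v{\left(-2113,h{\left(-44 \right)} \right)} = 328274 - \left(2 - \frac{27469}{4 \left(-44\right)}\right) = 328274 - \left(2 - - \frac{27469}{176}\right) = 328274 - \frac{27821}{176} = \frac{57748403}{176}$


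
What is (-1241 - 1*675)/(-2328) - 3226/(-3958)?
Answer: 1886707/1151778 ≈ 1.6381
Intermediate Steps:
(-1241 - 1*675)/(-2328) - 3226/(-3958) = (-1241 - 675)*(-1/2328) - 3226*(-1/3958) = -1916*(-1/2328) + 1613/1979 = 479/582 + 1613/1979 = 1886707/1151778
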